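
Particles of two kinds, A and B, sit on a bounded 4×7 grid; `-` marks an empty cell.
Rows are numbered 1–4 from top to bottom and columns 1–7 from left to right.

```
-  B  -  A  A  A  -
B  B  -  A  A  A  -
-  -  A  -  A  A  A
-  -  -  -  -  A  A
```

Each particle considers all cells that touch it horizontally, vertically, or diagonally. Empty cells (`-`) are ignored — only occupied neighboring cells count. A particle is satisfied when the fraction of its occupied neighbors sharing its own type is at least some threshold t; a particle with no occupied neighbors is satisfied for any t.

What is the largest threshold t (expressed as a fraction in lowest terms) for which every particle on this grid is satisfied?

(1,2)B 2/2
(1,4)A 3/3
(1,5)A 5/5
(1,6)A 3/3
(2,1)B 2/2
(2,2)B 2/3
(2,4)A 5/5
(2,5)A 7/7
(2,6)A 6/6
(3,3)A 1/2
(3,5)A 5/5
(3,6)A 6/6
(3,7)A 4/4
(4,6)A 4/4
(4,7)A 3/3
The smallest same-type fraction is 1/2 at (3,3), which reduces to 1/2. Any threshold above that leaves this particle unsatisfied.

1/2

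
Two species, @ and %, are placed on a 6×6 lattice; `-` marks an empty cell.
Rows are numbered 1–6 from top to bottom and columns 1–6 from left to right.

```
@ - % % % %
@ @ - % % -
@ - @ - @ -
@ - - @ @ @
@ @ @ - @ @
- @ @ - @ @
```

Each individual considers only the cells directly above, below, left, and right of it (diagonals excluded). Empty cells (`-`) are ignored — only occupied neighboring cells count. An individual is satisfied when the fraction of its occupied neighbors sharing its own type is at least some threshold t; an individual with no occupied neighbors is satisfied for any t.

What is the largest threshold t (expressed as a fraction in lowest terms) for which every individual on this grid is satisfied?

(1,1)@ 1/1
(1,3)% 1/1
(1,4)% 3/3
(1,5)% 3/3
(1,6)% 1/1
(2,1)@ 3/3
(2,2)@ 1/1
(2,4)% 2/2
(2,5)% 2/3
(3,1)@ 2/2
(3,3)@ — no occupied neighbors
(3,5)@ 1/2
(4,1)@ 2/2
(4,4)@ 1/1
(4,5)@ 4/4
(4,6)@ 2/2
(5,1)@ 2/2
(5,2)@ 3/3
(5,3)@ 2/2
(5,5)@ 3/3
(5,6)@ 3/3
(6,2)@ 2/2
(6,3)@ 2/2
(6,5)@ 2/2
(6,6)@ 2/2
The smallest same-type fraction is 1/2 at (3,5), which reduces to 1/2. Any threshold above that leaves this individual unsatisfied.

1/2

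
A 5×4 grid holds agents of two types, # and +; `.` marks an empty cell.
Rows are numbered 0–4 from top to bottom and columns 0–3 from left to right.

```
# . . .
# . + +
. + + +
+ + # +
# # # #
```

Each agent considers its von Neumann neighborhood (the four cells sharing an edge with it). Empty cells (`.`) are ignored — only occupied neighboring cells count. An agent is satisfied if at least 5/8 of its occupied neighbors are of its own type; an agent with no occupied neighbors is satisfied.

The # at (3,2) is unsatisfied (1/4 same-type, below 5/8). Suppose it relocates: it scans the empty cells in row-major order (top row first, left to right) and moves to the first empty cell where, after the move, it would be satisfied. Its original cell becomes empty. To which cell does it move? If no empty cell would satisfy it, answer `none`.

Vacating (3,2). Empty cells in order:
  (0,1): 1/1 same-type → satisfied — stop here.

(0,1)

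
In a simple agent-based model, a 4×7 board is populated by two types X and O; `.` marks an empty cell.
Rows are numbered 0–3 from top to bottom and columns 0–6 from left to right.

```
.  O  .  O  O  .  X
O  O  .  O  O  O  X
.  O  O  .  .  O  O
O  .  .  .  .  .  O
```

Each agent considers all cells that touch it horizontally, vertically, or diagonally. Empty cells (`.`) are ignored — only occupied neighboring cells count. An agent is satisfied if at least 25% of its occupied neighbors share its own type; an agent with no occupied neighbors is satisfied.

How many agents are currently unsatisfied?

0

(0,1)O 2/2 satisfied
(0,3)O 3/3 satisfied
(0,4)O 4/4 satisfied
(0,6)X 1/2 satisfied
(1,0)O 3/3 satisfied
(1,1)O 4/4 satisfied
(1,3)O 4/4 satisfied
(1,4)O 5/5 satisfied
(1,5)O 4/6 satisfied
(1,6)X 1/4 satisfied
(2,1)O 4/4 satisfied
(2,2)O 3/3 satisfied
(2,5)O 4/5 satisfied
(2,6)O 3/4 satisfied
(3,0)O 1/1 satisfied
(3,6)O 2/2 satisfied
Every one meets the threshold.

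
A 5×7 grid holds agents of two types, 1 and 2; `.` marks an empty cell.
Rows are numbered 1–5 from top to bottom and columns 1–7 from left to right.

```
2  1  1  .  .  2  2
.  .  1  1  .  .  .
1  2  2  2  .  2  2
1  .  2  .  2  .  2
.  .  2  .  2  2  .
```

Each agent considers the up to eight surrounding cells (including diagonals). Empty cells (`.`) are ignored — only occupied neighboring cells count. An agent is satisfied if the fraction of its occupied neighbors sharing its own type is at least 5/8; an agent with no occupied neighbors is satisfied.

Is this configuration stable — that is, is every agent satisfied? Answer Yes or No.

Row 1: (1,1)2 0/1 not · (1,2)1 2/3 satisfied · (1,3)1 3/3 satisfied · (1,6)2 1/1 satisfied · (1,7)2 1/1 satisfied
Row 2: (2,3)1 3/6 not · (2,4)1 2/4 not
Row 3: (3,1)1 1/2 not · (3,2)2 2/5 not · (3,3)2 3/5 not · (3,4)2 3/5 not · (3,6)2 3/3 satisfied · (3,7)2 2/2 satisfied
Row 4: (4,1)1 1/2 not · (4,3)2 4/4 satisfied · (4,5)2 4/4 satisfied · (4,7)2 3/3 satisfied
Row 5: (5,3)2 1/1 satisfied · (5,5)2 2/2 satisfied · (5,6)2 3/3 satisfied
For instance (1,1) has only 0/1 same-type neighbors, below 5/8.

No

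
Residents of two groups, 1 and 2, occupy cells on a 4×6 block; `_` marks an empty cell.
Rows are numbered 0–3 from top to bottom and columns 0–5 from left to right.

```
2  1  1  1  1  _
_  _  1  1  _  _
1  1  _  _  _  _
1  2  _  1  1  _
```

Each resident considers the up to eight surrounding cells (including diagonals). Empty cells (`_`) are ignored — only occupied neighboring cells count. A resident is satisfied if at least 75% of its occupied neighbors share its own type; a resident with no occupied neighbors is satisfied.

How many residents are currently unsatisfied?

Row 0: (0,0)2 0/1 not · (0,1)1 2/3 not · (0,2)1 4/4 satisfied · (0,3)1 4/4 satisfied · (0,4)1 2/2 satisfied
Row 1: (1,2)1 5/5 satisfied · (1,3)1 4/4 satisfied
Row 2: (2,0)1 2/3 not · (2,1)1 3/4 satisfied
Row 3: (3,0)1 2/3 not · (3,1)2 0/3 not · (3,3)1 1/1 satisfied · (3,4)1 1/1 satisfied
Unsatisfied: (0,0), (0,1), (2,0), (3,0), (3,1) — 5 in total.

5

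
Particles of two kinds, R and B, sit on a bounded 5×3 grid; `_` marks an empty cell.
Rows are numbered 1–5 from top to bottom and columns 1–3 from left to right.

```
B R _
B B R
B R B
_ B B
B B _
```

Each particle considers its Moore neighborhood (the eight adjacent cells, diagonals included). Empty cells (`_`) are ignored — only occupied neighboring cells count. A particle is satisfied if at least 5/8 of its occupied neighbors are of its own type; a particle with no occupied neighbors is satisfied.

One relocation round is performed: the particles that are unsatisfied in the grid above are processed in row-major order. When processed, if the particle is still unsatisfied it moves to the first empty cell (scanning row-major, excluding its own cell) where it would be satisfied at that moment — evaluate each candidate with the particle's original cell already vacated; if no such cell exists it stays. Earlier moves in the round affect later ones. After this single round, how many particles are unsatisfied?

1

Initially unsatisfied (in order): (1,2), (2,1), (2,2), (2,3), (3,2), (3,3).
  (1,2): no empty cell satisfies it; stays.
  (2,1) → (4,1).
  (2,2) → (5,3).
  (2,3): now satisfied by earlier moves; stays.
  (3,2) → (1,3).
  (3,3): now satisfied by earlier moves; stays.
Resulting grid:
B R R
_ _ R
B _ B
B B B
B B B
Unsatisfied now: (1,1).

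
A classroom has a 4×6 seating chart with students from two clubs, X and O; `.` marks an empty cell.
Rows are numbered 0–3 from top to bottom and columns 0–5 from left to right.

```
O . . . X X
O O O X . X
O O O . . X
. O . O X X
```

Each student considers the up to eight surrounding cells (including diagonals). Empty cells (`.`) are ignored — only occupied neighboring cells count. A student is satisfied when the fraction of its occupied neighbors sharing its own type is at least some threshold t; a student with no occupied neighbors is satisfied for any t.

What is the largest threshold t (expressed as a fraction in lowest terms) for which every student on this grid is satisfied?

1/3

Row 0: (0,0)O 2/2 · (0,4)X 3/3 · (0,5)X 2/2
Row 1: (1,0)O 4/4 · (1,1)O 6/6 · (1,2)O 3/4 · (1,3)X 1/3 · (1,5)X 3/3
Row 2: (2,0)O 4/4 · (2,1)O 6/6 · (2,2)O 5/6 · (2,5)X 3/3
Row 3: (3,1)O 3/3 · (3,3)O 1/2 · (3,4)X 2/3 · (3,5)X 2/2
The smallest same-type fraction is 1/3 at (1,3), which reduces to 1/3. Any threshold above that leaves this student unsatisfied.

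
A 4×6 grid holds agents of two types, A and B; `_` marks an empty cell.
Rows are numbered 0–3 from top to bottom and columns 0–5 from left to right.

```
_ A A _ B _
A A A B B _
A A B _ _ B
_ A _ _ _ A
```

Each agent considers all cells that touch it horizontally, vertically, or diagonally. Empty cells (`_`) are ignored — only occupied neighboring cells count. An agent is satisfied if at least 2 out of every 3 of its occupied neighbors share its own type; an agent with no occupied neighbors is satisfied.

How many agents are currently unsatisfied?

4

Row 0: (0,1)A 4/4 satisfied · (0,2)A 3/4 satisfied · (0,4)B 2/2 satisfied
Row 1: (1,0)A 4/4 satisfied · (1,1)A 6/7 satisfied · (1,2)A 4/6 satisfied · (1,3)B 3/5 not · (1,4)B 3/3 satisfied
Row 2: (2,0)A 4/4 satisfied · (2,1)A 5/6 satisfied · (2,2)B 1/5 not · (2,5)B 1/2 not
Row 3: (3,1)A 2/3 satisfied · (3,5)A 0/1 not
Unsatisfied: (1,3), (2,2), (2,5), (3,5) — 4 in total.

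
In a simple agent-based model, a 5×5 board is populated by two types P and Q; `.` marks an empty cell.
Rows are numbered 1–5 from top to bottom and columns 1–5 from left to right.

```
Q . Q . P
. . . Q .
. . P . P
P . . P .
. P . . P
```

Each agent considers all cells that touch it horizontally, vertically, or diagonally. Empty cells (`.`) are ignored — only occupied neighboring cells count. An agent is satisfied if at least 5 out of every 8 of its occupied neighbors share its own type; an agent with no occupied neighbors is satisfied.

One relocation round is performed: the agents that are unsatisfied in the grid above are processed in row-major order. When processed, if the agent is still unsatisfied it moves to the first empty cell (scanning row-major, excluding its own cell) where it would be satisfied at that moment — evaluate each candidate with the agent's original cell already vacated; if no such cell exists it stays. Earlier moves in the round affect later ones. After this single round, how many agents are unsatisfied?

0

Initially unsatisfied (in order): (1,5), (2,4), (3,3), (3,5).
  (1,5) → (3,1).
  (2,4) → (1,2).
  (3,3): now satisfied by earlier moves; stays.
  (3,5): now satisfied by earlier moves; stays.
Resulting grid:
Q Q Q . .
. . . . .
P . P . P
P . . P .
. P . . P
All satisfied now.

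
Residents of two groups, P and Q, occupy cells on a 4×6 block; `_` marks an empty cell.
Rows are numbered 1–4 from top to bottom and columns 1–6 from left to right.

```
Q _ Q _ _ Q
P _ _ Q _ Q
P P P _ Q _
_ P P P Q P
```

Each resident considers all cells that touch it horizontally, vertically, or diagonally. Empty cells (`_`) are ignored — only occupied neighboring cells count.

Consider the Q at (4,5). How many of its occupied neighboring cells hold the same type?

1

Occupied neighbors of (4,5): (3,5)=Q, (4,4)=P, (4,6)=P.
Same type (Q): 1 of 3.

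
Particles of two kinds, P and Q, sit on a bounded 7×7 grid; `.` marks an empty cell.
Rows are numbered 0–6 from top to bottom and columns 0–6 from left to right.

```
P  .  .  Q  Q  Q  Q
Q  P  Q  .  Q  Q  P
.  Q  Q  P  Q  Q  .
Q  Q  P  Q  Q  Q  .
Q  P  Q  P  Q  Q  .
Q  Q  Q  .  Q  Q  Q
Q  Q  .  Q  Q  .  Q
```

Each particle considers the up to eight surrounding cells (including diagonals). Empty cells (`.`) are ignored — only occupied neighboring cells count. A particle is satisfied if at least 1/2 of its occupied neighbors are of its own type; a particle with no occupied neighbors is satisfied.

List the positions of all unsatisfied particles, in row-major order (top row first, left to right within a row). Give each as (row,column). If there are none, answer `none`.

(1,0), (1,1), (1,6), (2,3), (3,2), (4,1), (4,3)

Row 0: (0,0)P 1/2 ok · (0,3)Q 3/3 ok · (0,4)Q 4/4 ok · (0,5)Q 4/5 ok · (0,6)Q 2/3 ok
Row 1: (1,0)Q 1/3 unhappy · (1,1)P 1/5 unhappy · (1,2)Q 3/5 ok · (1,4)Q 6/7 ok · (1,5)Q 6/7 ok · (1,6)P 0/4 unhappy
Row 2: (2,1)Q 5/7 ok · (2,2)Q 4/7 ok · (2,3)P 1/7 unhappy · (2,4)Q 6/7 ok · (2,5)Q 5/6 ok
Row 3: (3,0)Q 3/4 ok · (3,1)Q 5/7 ok · (3,2)P 3/8 unhappy · (3,3)Q 5/8 ok · (3,4)Q 6/8 ok · (3,5)Q 5/5 ok
Row 4: (4,0)Q 4/5 ok · (4,1)P 1/8 unhappy · (4,2)Q 4/7 ok · (4,3)P 1/7 unhappy · (4,4)Q 6/7 ok · (4,5)Q 6/6 ok
Row 5: (5,0)Q 4/5 ok · (5,1)Q 6/7 ok · (5,2)Q 4/6 ok · (5,4)Q 5/6 ok · (5,5)Q 6/6 ok · (5,6)Q 3/3 ok
Row 6: (6,0)Q 3/3 ok · (6,1)Q 4/4 ok · (6,3)Q 3/3 ok · (6,4)Q 3/3 ok · (6,6)Q 2/2 ok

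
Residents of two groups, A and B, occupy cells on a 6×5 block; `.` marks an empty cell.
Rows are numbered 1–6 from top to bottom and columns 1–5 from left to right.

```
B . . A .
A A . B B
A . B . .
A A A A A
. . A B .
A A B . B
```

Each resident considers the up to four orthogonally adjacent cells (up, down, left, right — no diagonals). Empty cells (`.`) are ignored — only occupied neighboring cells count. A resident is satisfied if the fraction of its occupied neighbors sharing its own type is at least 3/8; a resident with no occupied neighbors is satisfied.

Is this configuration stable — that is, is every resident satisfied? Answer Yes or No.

No

(1,1)B 0/1 unhappy
(1,4)A 0/1 unhappy
(2,1)A 2/3 ok
(2,2)A 1/1 ok
(2,4)B 1/2 ok
(2,5)B 1/1 ok
(3,1)A 2/2 ok
(3,3)B 0/1 unhappy
(4,1)A 2/2 ok
(4,2)A 2/2 ok
(4,3)A 3/4 ok
(4,4)A 2/3 ok
(4,5)A 1/1 ok
(5,3)A 1/3 unhappy
(5,4)B 0/2 unhappy
(6,1)A 1/1 ok
(6,2)A 1/2 ok
(6,3)B 0/2 unhappy
(6,5)B 0/0 ok
For instance (1,1) has only 0/1 same-type neighbors, below 3/8.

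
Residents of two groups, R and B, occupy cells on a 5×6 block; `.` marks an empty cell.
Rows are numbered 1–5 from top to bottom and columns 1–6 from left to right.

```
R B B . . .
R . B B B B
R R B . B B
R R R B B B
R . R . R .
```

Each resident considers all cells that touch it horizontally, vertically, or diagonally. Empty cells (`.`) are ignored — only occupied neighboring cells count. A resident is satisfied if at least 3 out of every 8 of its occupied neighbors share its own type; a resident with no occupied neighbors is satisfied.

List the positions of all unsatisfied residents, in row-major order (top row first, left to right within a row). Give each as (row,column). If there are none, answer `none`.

Row 1: (1,1)R 1/2 ok · (1,2)B 2/4 ok · (1,3)B 3/3 ok
Row 2: (2,1)R 3/4 ok · (2,3)B 4/5 ok · (2,4)B 5/5 ok · (2,5)B 4/4 ok · (2,6)B 3/3 ok
Row 3: (3,1)R 4/4 ok · (3,2)R 5/7 ok · (3,3)B 3/6 ok · (3,5)B 7/7 ok · (3,6)B 5/5 ok
Row 4: (4,1)R 4/4 ok · (4,2)R 6/7 ok · (4,3)R 3/5 ok · (4,4)B 3/6 ok · (4,5)B 4/5 ok · (4,6)B 3/4 ok
Row 5: (5,1)R 2/2 ok · (5,3)R 2/3 ok · (5,5)R 0/3 unhappy

(5,5)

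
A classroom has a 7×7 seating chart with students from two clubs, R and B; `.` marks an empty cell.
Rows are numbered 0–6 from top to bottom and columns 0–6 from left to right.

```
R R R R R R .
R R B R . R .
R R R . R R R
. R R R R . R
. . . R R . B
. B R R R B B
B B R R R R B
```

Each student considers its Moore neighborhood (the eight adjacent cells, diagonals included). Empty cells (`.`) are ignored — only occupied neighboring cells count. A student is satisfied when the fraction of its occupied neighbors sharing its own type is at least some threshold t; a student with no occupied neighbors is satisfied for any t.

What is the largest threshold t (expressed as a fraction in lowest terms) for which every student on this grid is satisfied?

0/1

Row 0: (0,0)R 3/3 · (0,1)R 4/5 · (0,2)R 4/5 · (0,3)R 3/4 · (0,4)R 4/4 · (0,5)R 2/2
Row 1: (1,0)R 5/5 · (1,1)R 7/8 · (1,2)B 0/7 · (1,3)R 5/6 · (1,5)R 5/5
Row 2: (2,0)R 4/4 · (2,1)R 6/7 · (2,2)R 6/7 · (2,4)R 5/5 · (2,5)R 5/5 · (2,6)R 3/3
Row 3: (3,1)R 4/4 · (3,2)R 5/5 · (3,3)R 6/6 · (3,4)R 5/5 · (3,6)R 2/3
Row 4: (4,3)R 7/7 · (4,4)R 5/6 · (4,6)B 2/3
Row 5: (5,1)B 2/4 · (5,2)R 4/6 · (5,3)R 7/7 · (5,4)R 6/7 · (5,5)B 3/7 · (5,6)B 3/4
Row 6: (6,0)B 2/2 · (6,1)B 2/4 · (6,2)R 3/5 · (6,3)R 5/5 · (6,4)R 4/5 · (6,5)R 2/5 · (6,6)B 2/3
The smallest same-type fraction is 0/7 at (1,2), which reduces to 0/1. Any threshold above that leaves this student unsatisfied.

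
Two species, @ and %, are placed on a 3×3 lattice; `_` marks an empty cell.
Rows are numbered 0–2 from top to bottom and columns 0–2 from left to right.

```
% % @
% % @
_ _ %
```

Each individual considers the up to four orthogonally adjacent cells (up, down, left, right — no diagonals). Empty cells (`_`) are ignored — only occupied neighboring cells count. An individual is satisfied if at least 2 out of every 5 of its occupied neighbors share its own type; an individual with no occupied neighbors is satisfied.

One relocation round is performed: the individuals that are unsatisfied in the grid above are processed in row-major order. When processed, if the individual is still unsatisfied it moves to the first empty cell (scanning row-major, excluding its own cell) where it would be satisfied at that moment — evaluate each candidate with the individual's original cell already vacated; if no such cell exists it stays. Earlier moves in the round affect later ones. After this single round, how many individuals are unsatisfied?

0

Initially unsatisfied (in order): (1,2), (2,2).
  (1,2): no empty cell satisfies it; stays.
  (2,2) → (2,0).
Resulting grid:
% % @
% % @
% _ _
All satisfied now.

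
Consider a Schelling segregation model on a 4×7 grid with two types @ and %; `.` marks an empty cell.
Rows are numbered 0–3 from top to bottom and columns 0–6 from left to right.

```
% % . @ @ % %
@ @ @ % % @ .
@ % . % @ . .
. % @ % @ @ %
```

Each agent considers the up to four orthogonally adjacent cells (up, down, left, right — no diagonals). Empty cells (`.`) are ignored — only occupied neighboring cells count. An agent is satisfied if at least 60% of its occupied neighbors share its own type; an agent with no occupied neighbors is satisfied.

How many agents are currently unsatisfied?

(0,0)% 1/2 ✗
(0,1)% 1/2 ✗
(0,3)@ 1/2 ✗
(0,4)@ 1/3 ✗
(0,5)% 1/3 ✗
(0,6)% 1/1 ✓
(1,0)@ 2/3 ✓
(1,1)@ 2/4 ✗
(1,2)@ 1/2 ✗
(1,3)% 2/4 ✗
(1,4)% 1/4 ✗
(1,5)@ 0/2 ✗
(2,0)@ 1/2 ✗
(2,1)% 1/3 ✗
(2,3)% 2/3 ✓
(2,4)@ 1/3 ✗
(3,1)% 1/2 ✗
(3,2)@ 0/2 ✗
(3,3)% 1/3 ✗
(3,4)@ 2/3 ✓
(3,5)@ 1/2 ✗
(3,6)% 0/1 ✗
Unsatisfied: (0,0), (0,1), (0,3), (0,4), (0,5), (1,1), (1,2), (1,3), (1,4), (1,5), (2,0), (2,1), (2,4), (3,1), (3,2), (3,3), (3,5), (3,6) — 18 in total.

18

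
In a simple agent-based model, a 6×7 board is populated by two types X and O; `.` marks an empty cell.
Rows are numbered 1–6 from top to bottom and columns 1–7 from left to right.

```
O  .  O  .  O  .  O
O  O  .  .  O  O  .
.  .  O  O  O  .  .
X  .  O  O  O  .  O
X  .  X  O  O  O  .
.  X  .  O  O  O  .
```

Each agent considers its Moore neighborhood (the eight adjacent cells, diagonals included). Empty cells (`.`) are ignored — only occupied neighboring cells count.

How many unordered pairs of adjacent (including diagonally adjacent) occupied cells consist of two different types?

Scan each occupied cell's neighbors to the right and below (and the two forward diagonals) so each pair is counted once.
From row 1: 0 unlike of 6 pairs (running 0/6).
From row 2: 0 unlike of 6 pairs (running 0/12).
From row 3: 0 unlike of 9 pairs (running 0/21).
From row 4: 2 unlike of 12 pairs (running 2/33).
From row 5: 2 unlike of 13 pairs (running 4/46).
From row 6: 0 unlike of 2 pairs (running 4/48).
Total adjacent occupied pairs: 48; unlike-type pairs: 4.

4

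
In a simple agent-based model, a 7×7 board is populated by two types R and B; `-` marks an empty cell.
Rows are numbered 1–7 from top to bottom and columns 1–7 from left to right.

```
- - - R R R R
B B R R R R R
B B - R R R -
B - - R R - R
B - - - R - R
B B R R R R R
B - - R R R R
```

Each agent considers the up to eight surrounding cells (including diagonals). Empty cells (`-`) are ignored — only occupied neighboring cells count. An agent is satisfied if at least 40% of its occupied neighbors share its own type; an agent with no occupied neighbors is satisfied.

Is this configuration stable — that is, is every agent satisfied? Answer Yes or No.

Yes

(1,4)R 4/4 ✓
(1,5)R 5/5 ✓
(1,6)R 5/5 ✓
(1,7)R 3/3 ✓
(2,1)B 3/3 ✓
(2,2)B 3/4 ✓
(2,3)R 3/5 ✓
(2,4)R 6/6 ✓
(2,5)R 8/8 ✓
(2,6)R 7/7 ✓
(2,7)R 4/4 ✓
(3,1)B 4/4 ✓
(3,2)B 4/5 ✓
(3,4)R 6/6 ✓
(3,5)R 7/7 ✓
(3,6)R 6/6 ✓
(4,1)B 3/3 ✓
(4,4)R 4/4 ✓
(4,5)R 5/5 ✓
(4,7)R 2/2 ✓
(5,1)B 3/3 ✓
(5,5)R 5/5 ✓
(5,7)R 3/3 ✓
(6,1)B 3/3 ✓
(6,2)B 3/4 ✓
(6,3)R 2/3 ✓
(6,4)R 5/5 ✓
(6,5)R 6/6 ✓
(6,6)R 7/7 ✓
(6,7)R 4/4 ✓
(7,1)B 2/2 ✓
(7,4)R 4/4 ✓
(7,5)R 5/5 ✓
(7,6)R 5/5 ✓
(7,7)R 3/3 ✓
All meet the threshold, so the configuration is stable.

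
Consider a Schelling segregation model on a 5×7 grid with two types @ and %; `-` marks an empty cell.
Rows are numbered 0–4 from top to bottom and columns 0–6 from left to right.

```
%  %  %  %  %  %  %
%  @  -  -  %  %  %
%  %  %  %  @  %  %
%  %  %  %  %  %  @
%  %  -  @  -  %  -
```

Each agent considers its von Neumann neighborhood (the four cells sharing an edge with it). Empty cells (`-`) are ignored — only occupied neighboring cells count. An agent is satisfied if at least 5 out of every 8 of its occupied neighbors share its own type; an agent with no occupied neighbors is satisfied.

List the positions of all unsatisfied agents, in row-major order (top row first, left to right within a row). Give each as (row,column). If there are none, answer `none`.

(1,1), (2,4), (3,6), (4,3)

Row 0: (0,0)% 2/2 ✓ · (0,1)% 2/3 ✓ · (0,2)% 2/2 ✓ · (0,3)% 2/2 ✓ · (0,4)% 3/3 ✓ · (0,5)% 3/3 ✓ · (0,6)% 2/2 ✓
Row 1: (1,0)% 2/3 ✓ · (1,1)@ 0/3 ✗ · (1,4)% 2/3 ✓ · (1,5)% 4/4 ✓ · (1,6)% 3/3 ✓
Row 2: (2,0)% 3/3 ✓ · (2,1)% 3/4 ✓ · (2,2)% 3/3 ✓ · (2,3)% 2/3 ✓ · (2,4)@ 0/4 ✗ · (2,5)% 3/4 ✓ · (2,6)% 2/3 ✓
Row 3: (3,0)% 3/3 ✓ · (3,1)% 4/4 ✓ · (3,2)% 3/3 ✓ · (3,3)% 3/4 ✓ · (3,4)% 2/3 ✓ · (3,5)% 3/4 ✓ · (3,6)@ 0/2 ✗
Row 4: (4,0)% 2/2 ✓ · (4,1)% 2/2 ✓ · (4,3)@ 0/1 ✗ · (4,5)% 1/1 ✓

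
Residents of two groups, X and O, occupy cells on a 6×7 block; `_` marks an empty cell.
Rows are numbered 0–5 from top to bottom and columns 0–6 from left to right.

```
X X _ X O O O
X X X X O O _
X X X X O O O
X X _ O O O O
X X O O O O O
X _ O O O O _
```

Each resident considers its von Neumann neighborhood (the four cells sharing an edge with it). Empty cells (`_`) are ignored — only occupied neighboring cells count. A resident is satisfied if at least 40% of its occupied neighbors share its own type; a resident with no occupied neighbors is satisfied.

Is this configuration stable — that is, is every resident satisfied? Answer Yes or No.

Yes

(0,0)X 2/2 satisfied
(0,1)X 2/2 satisfied
(0,3)X 1/2 satisfied
(0,4)O 2/3 satisfied
(0,5)O 3/3 satisfied
(0,6)O 1/1 satisfied
(1,0)X 3/3 satisfied
(1,1)X 4/4 satisfied
(1,2)X 3/3 satisfied
(1,3)X 3/4 satisfied
(1,4)O 3/4 satisfied
(1,5)O 3/3 satisfied
(2,0)X 3/3 satisfied
(2,1)X 4/4 satisfied
(2,2)X 3/3 satisfied
(2,3)X 2/4 satisfied
(2,4)O 3/4 satisfied
(2,5)O 4/4 satisfied
(2,6)O 2/2 satisfied
(3,0)X 3/3 satisfied
(3,1)X 3/3 satisfied
(3,3)O 2/3 satisfied
(3,4)O 4/4 satisfied
(3,5)O 4/4 satisfied
(3,6)O 3/3 satisfied
(4,0)X 3/3 satisfied
(4,1)X 2/3 satisfied
(4,2)O 2/3 satisfied
(4,3)O 4/4 satisfied
(4,4)O 4/4 satisfied
(4,5)O 4/4 satisfied
(4,6)O 2/2 satisfied
(5,0)X 1/1 satisfied
(5,2)O 2/2 satisfied
(5,3)O 3/3 satisfied
(5,4)O 3/3 satisfied
(5,5)O 2/2 satisfied
All meet the threshold, so the configuration is stable.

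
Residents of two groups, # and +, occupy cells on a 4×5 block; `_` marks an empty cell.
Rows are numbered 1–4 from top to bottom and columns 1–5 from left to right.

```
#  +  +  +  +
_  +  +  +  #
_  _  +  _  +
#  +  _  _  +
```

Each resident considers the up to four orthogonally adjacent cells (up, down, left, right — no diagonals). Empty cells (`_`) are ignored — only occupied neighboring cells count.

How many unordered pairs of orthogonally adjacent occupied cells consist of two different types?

Scan each occupied cell's neighbors to the right and below so each pair is counted once.
Row 1: #(1,1)–+(1,2)≠ +(1,2)–+(1,3)= +(1,2)–+(2,2)= +(1,3)–+(1,4)= +(1,3)–+(2,3)= +(1,4)–+(1,5)= +(1,4)–+(2,4)= +(1,5)–#(2,5)≠  → 2/8 unlike.
Row 2: +(2,2)–+(2,3)= +(2,3)–+(2,4)= +(2,3)–+(3,3)= +(2,4)–#(2,5)≠ #(2,5)–+(3,5)≠  → 2/5 unlike.
Row 3: +(3,5)–+(4,5)=  → 0/1 unlike.
Row 4: #(4,1)–+(4,2)≠  → 1/1 unlike.
Total adjacent occupied pairs: 15; unlike-type pairs: 5.

5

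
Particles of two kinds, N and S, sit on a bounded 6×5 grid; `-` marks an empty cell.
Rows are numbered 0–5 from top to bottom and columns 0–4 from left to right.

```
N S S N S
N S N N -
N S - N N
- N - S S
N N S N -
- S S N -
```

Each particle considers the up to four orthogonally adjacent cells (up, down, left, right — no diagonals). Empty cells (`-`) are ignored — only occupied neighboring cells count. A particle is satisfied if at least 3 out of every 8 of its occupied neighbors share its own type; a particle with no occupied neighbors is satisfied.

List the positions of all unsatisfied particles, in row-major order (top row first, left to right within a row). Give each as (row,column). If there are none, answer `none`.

Row 0: (0,0)N 1/2 ok · (0,1)S 2/3 ok · (0,2)S 1/3 unhappy · (0,3)N 1/3 unhappy · (0,4)S 0/1 unhappy
Row 1: (1,0)N 2/3 ok · (1,1)S 2/4 ok · (1,2)N 1/3 unhappy · (1,3)N 3/3 ok
Row 2: (2,0)N 1/2 ok · (2,1)S 1/3 unhappy · (2,3)N 2/3 ok · (2,4)N 1/2 ok
Row 3: (3,1)N 1/2 ok · (3,3)S 1/3 unhappy · (3,4)S 1/2 ok
Row 4: (4,0)N 1/1 ok · (4,1)N 2/4 ok · (4,2)S 1/3 unhappy · (4,3)N 1/3 unhappy
Row 5: (5,1)S 1/2 ok · (5,2)S 2/3 ok · (5,3)N 1/2 ok

(0,2), (0,3), (0,4), (1,2), (2,1), (3,3), (4,2), (4,3)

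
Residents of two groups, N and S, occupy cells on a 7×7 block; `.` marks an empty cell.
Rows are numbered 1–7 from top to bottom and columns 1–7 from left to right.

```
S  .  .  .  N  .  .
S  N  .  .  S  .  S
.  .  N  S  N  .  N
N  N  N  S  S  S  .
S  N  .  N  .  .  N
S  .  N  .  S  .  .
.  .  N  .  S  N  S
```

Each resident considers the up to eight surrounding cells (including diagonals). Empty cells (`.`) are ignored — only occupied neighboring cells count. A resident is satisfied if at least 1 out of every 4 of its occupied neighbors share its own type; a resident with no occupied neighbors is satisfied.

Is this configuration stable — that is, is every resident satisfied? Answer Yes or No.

No

(1,1)S 1/2 ✓
(1,5)N 0/1 ✗
(2,1)S 1/2 ✓
(2,2)N 1/3 ✓
(2,5)S 1/3 ✓
(2,7)S 0/1 ✗
(3,3)N 3/5 ✓
(3,4)S 3/6 ✓
(3,5)N 0/5 ✗
(3,7)N 0/2 ✗
(4,1)N 2/3 ✓
(4,2)N 4/5 ✓
(4,3)N 4/6 ✓
(4,4)S 2/6 ✓
(4,5)S 3/5 ✓
(4,6)S 1/4 ✓
(5,1)S 1/4 ✓
(5,2)N 4/6 ✓
(5,4)N 2/5 ✓
(5,7)N 0/1 ✗
(6,1)S 1/2 ✓
(6,3)N 3/3 ✓
(6,5)S 1/3 ✓
(7,3)N 1/1 ✓
(7,5)S 1/2 ✓
(7,6)N 0/3 ✗
(7,7)S 0/1 ✗
For instance (1,5) has only 0/1 same-type neighbors, below 1/4.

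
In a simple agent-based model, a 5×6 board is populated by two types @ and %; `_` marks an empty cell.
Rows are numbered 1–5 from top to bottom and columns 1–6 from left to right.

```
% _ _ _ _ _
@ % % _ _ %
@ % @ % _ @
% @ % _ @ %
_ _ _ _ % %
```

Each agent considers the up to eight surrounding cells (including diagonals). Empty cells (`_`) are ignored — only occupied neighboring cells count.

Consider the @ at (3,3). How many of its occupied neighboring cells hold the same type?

1

Occupied neighbors of (3,3): (2,2)=%, (2,3)=%, (3,2)=%, (3,4)=%, (4,2)=@, (4,3)=%.
Same type (@): 1 of 6.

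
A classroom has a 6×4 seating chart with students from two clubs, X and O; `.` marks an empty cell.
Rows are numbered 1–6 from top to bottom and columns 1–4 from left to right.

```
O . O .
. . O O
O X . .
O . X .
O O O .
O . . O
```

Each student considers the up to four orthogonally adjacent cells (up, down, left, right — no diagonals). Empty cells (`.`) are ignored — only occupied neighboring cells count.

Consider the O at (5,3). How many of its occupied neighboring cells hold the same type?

Occupied neighbors of (5,3): (4,3)=X, (5,2)=O.
Same type (O): 1 of 2.

1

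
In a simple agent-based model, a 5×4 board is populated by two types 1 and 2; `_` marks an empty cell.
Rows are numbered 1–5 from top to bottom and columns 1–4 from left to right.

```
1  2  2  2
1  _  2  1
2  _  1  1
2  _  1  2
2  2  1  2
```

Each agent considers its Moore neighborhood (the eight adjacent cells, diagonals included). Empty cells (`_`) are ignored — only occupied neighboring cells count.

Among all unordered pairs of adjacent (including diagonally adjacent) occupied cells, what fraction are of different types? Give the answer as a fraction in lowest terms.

16/33

Scan each occupied cell's neighbors to the right and below (and the two forward diagonals) so each pair is counted once.
Row 1: 1(1,1)–2(1,2)≠ 1(1,1)–1(2,1)= 2(1,2)–2(1,3)= 2(1,2)–2(2,3)= 2(1,2)–1(2,1)≠ 2(1,3)–2(1,4)= 2(1,3)–2(2,3)= 2(1,3)–1(2,4)≠ 2(1,4)–1(2,4)≠ 2(1,4)–2(2,3)=  → 4/10 unlike.
Row 2: 1(2,1)–2(3,1)≠ 2(2,3)–1(2,4)≠ 2(2,3)–1(3,3)≠ 2(2,3)–1(3,4)≠ 1(2,4)–1(3,4)= 1(2,4)–1(3,3)=  → 4/6 unlike.
Row 3: 2(3,1)–2(4,1)= 1(3,3)–1(3,4)= 1(3,3)–1(4,3)= 1(3,3)–2(4,4)≠ 1(3,4)–2(4,4)≠ 1(3,4)–1(4,3)=  → 2/6 unlike.
Row 4: 2(4,1)–2(5,1)= 2(4,1)–2(5,2)= 1(4,3)–2(4,4)≠ 1(4,3)–1(5,3)= 1(4,3)–2(5,4)≠ 1(4,3)–2(5,2)≠ 2(4,4)–2(5,4)= 2(4,4)–1(5,3)≠  → 4/8 unlike.
Row 5: 2(5,1)–2(5,2)= 2(5,2)–1(5,3)≠ 1(5,3)–2(5,4)≠  → 2/3 unlike.
Total adjacent occupied pairs: 33; unlike-type pairs: 16.
16/33 is already in lowest terms.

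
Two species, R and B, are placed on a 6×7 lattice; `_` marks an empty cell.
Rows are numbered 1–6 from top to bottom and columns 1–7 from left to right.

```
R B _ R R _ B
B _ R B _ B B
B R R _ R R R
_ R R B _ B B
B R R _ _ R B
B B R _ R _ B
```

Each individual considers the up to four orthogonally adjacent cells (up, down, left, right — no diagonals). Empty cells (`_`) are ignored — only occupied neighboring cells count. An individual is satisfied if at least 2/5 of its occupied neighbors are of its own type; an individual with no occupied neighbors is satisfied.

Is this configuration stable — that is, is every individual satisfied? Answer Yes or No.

No

Row 1: (1,1)R 0/2 not · (1,2)B 0/1 not · (1,4)R 1/2 satisfied · (1,5)R 1/1 satisfied · (1,7)B 1/1 satisfied
Row 2: (2,1)B 1/2 satisfied · (2,3)R 1/2 satisfied · (2,4)B 0/2 not · (2,6)B 1/2 satisfied · (2,7)B 2/3 satisfied
Row 3: (3,1)B 1/2 satisfied · (3,2)R 2/3 satisfied · (3,3)R 3/3 satisfied · (3,5)R 1/1 satisfied · (3,6)R 2/4 satisfied · (3,7)R 1/3 not
Row 4: (4,2)R 3/3 satisfied · (4,3)R 3/4 satisfied · (4,4)B 0/1 not · (4,6)B 1/3 not · (4,7)B 2/3 satisfied
Row 5: (5,1)B 1/2 satisfied · (5,2)R 2/4 satisfied · (5,3)R 3/3 satisfied · (5,6)R 0/2 not · (5,7)B 2/3 satisfied
Row 6: (6,1)B 2/2 satisfied · (6,2)B 1/3 not · (6,3)R 1/2 satisfied · (6,5)R 0/0 satisfied · (6,7)B 1/1 satisfied
For instance (1,1) has only 0/2 same-type neighbors, below 2/5.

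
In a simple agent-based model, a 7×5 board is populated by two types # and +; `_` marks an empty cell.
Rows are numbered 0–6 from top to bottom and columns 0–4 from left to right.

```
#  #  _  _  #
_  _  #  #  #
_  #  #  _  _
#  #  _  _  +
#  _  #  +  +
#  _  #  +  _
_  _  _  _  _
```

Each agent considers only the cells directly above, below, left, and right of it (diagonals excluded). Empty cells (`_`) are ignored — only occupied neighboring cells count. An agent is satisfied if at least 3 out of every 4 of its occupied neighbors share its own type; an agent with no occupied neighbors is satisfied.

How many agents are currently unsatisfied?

(0,0)# 1/1 ok
(0,1)# 1/1 ok
(0,4)# 1/1 ok
(1,2)# 2/2 ok
(1,3)# 2/2 ok
(1,4)# 2/2 ok
(2,1)# 2/2 ok
(2,2)# 2/2 ok
(3,0)# 2/2 ok
(3,1)# 2/2 ok
(3,4)+ 1/1 ok
(4,0)# 2/2 ok
(4,2)# 1/2 unhappy
(4,3)+ 2/3 unhappy
(4,4)+ 2/2 ok
(5,0)# 1/1 ok
(5,2)# 1/2 unhappy
(5,3)+ 1/2 unhappy
Unsatisfied: (4,2), (4,3), (5,2), (5,3) — 4 in total.

4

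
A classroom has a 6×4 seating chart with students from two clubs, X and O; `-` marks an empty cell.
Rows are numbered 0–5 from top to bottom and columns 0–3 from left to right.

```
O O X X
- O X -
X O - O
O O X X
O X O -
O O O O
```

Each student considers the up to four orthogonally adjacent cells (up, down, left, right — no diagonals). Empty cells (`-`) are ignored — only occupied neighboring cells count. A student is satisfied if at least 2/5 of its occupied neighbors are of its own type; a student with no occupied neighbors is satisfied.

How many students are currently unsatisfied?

5

Row 0: (0,0)O 1/1 ok · (0,1)O 2/3 ok · (0,2)X 2/3 ok · (0,3)X 1/1 ok
Row 1: (1,1)O 2/3 ok · (1,2)X 1/2 ok
Row 2: (2,0)X 0/2 unhappy · (2,1)O 2/3 ok · (2,3)O 0/1 unhappy
Row 3: (3,0)O 2/3 ok · (3,1)O 2/4 ok · (3,2)X 1/3 unhappy · (3,3)X 1/2 ok
Row 4: (4,0)O 2/3 ok · (4,1)X 0/4 unhappy · (4,2)O 1/3 unhappy
Row 5: (5,0)O 2/2 ok · (5,1)O 2/3 ok · (5,2)O 3/3 ok · (5,3)O 1/1 ok
Unsatisfied: (2,0), (2,3), (3,2), (4,1), (4,2) — 5 in total.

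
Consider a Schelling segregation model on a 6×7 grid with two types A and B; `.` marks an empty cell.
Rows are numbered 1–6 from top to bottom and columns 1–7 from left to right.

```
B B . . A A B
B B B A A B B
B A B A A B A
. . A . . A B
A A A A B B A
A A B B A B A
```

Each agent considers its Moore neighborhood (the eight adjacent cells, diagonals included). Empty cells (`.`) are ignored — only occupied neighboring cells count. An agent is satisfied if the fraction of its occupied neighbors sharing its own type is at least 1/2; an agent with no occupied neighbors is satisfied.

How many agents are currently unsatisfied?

15

(1,1)B 3/3 satisfied
(1,2)B 4/4 satisfied
(1,5)A 3/4 satisfied
(1,6)A 2/5 not
(1,7)B 2/3 satisfied
(2,1)B 4/5 satisfied
(2,2)B 6/7 satisfied
(2,3)B 3/6 satisfied
(2,4)A 4/6 satisfied
(2,5)A 5/7 satisfied
(2,6)B 3/8 not
(2,7)B 3/5 satisfied
(3,1)B 2/3 satisfied
(3,2)A 1/6 not
(3,3)B 2/6 not
(3,4)A 4/6 satisfied
(3,5)A 4/6 satisfied
(3,6)B 3/7 not
(3,7)A 1/5 not
(4,3)A 5/6 satisfied
(4,6)A 3/7 not
(4,7)B 2/5 not
(5,1)A 3/3 satisfied
(5,2)A 5/6 satisfied
(5,3)A 4/6 satisfied
(5,4)A 3/6 satisfied
(5,5)B 3/6 satisfied
(5,6)B 3/7 not
(5,7)A 2/5 not
(6,1)A 3/3 satisfied
(6,2)A 4/5 satisfied
(6,3)B 1/5 not
(6,4)B 2/5 not
(6,5)A 1/5 not
(6,6)B 2/5 not
(6,7)A 1/3 not
Unsatisfied: (1,6), (2,6), (3,2), (3,3), (3,6), (3,7), (4,6), (4,7), (5,6), (5,7), (6,3), (6,4), (6,5), (6,6), (6,7) — 15 in total.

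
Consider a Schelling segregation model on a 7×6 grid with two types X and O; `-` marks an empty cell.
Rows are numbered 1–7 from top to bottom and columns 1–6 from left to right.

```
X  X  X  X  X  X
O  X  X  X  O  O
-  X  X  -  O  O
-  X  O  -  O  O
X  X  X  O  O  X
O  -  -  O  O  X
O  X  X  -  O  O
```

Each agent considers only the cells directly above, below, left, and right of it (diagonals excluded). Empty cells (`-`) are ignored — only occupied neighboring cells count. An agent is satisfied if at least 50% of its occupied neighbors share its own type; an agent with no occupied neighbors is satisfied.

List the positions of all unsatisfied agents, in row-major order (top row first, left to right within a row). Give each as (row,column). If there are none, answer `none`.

(1,1)X 1/2 ok
(1,2)X 3/3 ok
(1,3)X 3/3 ok
(1,4)X 3/3 ok
(1,5)X 2/3 ok
(1,6)X 1/2 ok
(2,1)O 0/2 unhappy
(2,2)X 3/4 ok
(2,3)X 4/4 ok
(2,4)X 2/3 ok
(2,5)O 2/4 ok
(2,6)O 2/3 ok
(3,2)X 3/3 ok
(3,3)X 2/3 ok
(3,5)O 3/3 ok
(3,6)O 3/3 ok
(4,2)X 2/3 ok
(4,3)O 0/3 unhappy
(4,5)O 3/3 ok
(4,6)O 2/3 ok
(5,1)X 1/2 ok
(5,2)X 3/3 ok
(5,3)X 1/3 unhappy
(5,4)O 2/3 ok
(5,5)O 3/4 ok
(5,6)X 1/3 unhappy
(6,1)O 1/2 ok
(6,4)O 2/2 ok
(6,5)O 3/4 ok
(6,6)X 1/3 unhappy
(7,1)O 1/2 ok
(7,2)X 1/2 ok
(7,3)X 1/1 ok
(7,5)O 2/2 ok
(7,6)O 1/2 ok

(2,1), (4,3), (5,3), (5,6), (6,6)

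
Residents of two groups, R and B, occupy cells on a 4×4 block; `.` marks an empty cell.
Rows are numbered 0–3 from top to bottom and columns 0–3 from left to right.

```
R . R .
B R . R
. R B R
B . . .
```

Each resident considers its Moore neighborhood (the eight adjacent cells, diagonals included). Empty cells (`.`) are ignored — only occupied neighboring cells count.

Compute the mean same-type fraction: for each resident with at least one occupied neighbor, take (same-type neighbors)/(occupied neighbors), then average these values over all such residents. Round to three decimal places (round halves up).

Row 0: (0,0)R 1/2 · (0,2)R 2/2
Row 1: (1,0)B 0/3 · (1,1)R 3/5 · (1,3)R 2/3
Row 2: (2,1)R 1/4 · (2,2)B 0/4 · (2,3)R 1/2
Row 3: (3,0)B 0/1
Sum over 9 residents: 1/2 + 2/2 + 0/3 + 3/5 + 2/3 + 1/4 + 0/4 + 1/2 + 0/1 = 211/60; mean = 211/60 ÷ 9 = 211/540 = 0.390740… → 0.391.

0.391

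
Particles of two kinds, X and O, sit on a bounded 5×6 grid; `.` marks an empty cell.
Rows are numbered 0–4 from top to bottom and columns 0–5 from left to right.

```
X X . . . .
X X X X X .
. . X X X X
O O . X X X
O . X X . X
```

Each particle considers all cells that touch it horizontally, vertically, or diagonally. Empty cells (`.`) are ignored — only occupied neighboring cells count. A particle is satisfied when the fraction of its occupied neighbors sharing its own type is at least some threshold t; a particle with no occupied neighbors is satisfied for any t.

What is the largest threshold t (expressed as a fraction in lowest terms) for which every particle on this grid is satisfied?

(0,0)X 3/3
(0,1)X 4/4
(1,0)X 3/3
(1,1)X 5/5
(1,2)X 5/5
(1,3)X 5/5
(1,4)X 4/4
(2,2)X 5/6
(2,3)X 7/7
(2,4)X 7/7
(2,5)X 4/4
(3,0)O 2/2
(3,1)O 2/4
(3,3)X 6/6
(3,4)X 7/7
(3,5)X 4/4
(4,0)O 2/2
(4,2)X 2/3
(4,3)X 3/3
(4,5)X 2/2
The smallest same-type fraction is 2/4 at (3,1), which reduces to 1/2. Any threshold above that leaves this particle unsatisfied.

1/2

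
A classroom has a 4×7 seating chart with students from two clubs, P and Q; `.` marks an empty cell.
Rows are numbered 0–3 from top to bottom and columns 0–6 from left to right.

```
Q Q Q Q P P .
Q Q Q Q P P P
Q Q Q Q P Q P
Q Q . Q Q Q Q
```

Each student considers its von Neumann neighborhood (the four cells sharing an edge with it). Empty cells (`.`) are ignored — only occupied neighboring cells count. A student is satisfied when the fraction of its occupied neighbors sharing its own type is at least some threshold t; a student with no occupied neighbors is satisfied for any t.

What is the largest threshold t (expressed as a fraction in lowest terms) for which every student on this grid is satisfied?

(0,0)Q 2/2
(0,1)Q 3/3
(0,2)Q 3/3
(0,3)Q 2/3
(0,4)P 2/3
(0,5)P 2/2
(1,0)Q 3/3
(1,1)Q 4/4
(1,2)Q 4/4
(1,3)Q 3/4
(1,4)P 3/4
(1,5)P 3/4
(1,6)P 2/2
(2,0)Q 3/3
(2,1)Q 4/4
(2,2)Q 3/3
(2,3)Q 3/4
(2,4)P 1/4
(2,5)Q 1/4
(2,6)P 1/3
(3,0)Q 2/2
(3,1)Q 2/2
(3,3)Q 2/2
(3,4)Q 2/3
(3,5)Q 3/3
(3,6)Q 1/2
The smallest same-type fraction is 1/4 at (2,4), which reduces to 1/4. Any threshold above that leaves this student unsatisfied.

1/4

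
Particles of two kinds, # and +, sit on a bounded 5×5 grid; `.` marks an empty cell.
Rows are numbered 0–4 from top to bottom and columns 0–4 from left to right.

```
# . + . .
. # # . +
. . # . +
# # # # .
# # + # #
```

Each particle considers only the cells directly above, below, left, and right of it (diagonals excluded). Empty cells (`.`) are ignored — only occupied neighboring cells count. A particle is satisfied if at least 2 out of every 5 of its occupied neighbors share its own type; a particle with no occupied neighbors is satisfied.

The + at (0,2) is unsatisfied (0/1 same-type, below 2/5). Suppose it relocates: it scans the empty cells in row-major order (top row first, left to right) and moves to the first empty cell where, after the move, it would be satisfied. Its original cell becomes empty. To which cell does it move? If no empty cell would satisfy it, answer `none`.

Vacating (0,2). Empty cells in order:
  (0,1): 0/2 same-type → still unsatisfied.
  (0,3): 0/0 same-type → satisfied — stop here.

(0,3)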